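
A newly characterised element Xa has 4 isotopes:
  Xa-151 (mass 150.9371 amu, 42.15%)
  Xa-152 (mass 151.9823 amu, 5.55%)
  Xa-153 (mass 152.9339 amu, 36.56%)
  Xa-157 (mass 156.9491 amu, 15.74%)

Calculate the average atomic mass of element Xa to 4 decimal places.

Weight each isotope mass by its fractional abundance: 0.4215 × 150.9371 + 0.0555 × 151.9823 + 0.3656 × 152.9339 + 0.1574 × 156.9491
= 63.61999 + 8.43502 + 55.91263 + 24.70379 = 152.67143 amu

152.6714 amu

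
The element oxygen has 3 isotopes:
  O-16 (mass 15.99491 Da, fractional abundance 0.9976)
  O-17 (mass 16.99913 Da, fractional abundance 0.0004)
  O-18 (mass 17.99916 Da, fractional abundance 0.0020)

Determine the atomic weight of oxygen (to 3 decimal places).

The abundance-weighted mean is 0.9976 × 15.99491 + 0.0004 × 16.99913 + 0.0020 × 17.99916
= 15.956522 + 0.006800 + 0.035998 = 15.999320 Da

15.999 Da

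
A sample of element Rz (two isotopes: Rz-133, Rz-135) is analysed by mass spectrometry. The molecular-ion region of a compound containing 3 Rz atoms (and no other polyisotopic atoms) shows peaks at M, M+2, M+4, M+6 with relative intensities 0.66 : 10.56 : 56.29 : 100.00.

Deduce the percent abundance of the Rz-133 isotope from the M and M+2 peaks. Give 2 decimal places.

15.79%

If p is the fraction of Rz that is Rz-133, then I(M+2)/I(M) = [C(3,1)·p^2·(1−p)] / p^3 = 3·(1−p)/p = 10.56/0.66 = 16.0000
(1−p)/p = 16.0000/3 = 5.3333  ⇒  p = 1/(1 + 5.3333) = 0.1579
Rz-133: 15.79%, Rz-135: 84.21%.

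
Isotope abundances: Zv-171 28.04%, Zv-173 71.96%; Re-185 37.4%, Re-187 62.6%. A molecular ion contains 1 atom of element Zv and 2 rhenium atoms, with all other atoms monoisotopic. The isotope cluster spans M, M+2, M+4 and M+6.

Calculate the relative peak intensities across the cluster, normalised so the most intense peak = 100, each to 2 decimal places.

Element Zv pattern (n=1): 0.2804 : 0.7196
Rhenium pattern (n=2): 0.139876 : 0.468248 : 0.391876
Convolve the two distributions (both contribute in 2-u steps):
  M: 0.2804×0.139876 = 0.039221
  M+2: 0.2804×0.468248 + 0.7196×0.139876 = 0.231952
  M+4: 0.2804×0.391876 + 0.7196×0.468248 = 0.446833
  M+6: 0.7196×0.391876 = 0.281994
Scale to base peak (0.446833) = 100: 8.78 : 51.91 : 100.00 : 63.11

8.78 : 51.91 : 100.00 : 63.11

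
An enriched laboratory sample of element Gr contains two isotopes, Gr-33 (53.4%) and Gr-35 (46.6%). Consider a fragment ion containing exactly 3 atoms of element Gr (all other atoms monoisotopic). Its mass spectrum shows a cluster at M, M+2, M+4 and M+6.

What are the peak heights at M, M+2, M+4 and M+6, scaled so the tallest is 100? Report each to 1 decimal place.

Expanding (0.534 + 0.466)^3:
P(M) = 0.534^3 = 0.152273
P(M+2) = 3 × 0.534^2 × 0.466^1 = 0.398648
P(M+4) = 3 × 0.534^1 × 0.466^2 = 0.347884
P(M+6) = 0.466^3 = 0.101195
The M+2 peak is largest (0.398648); scaling to 100 gives 38.2 : 100.0 : 87.3 : 25.4.

38.2 : 100.0 : 87.3 : 25.4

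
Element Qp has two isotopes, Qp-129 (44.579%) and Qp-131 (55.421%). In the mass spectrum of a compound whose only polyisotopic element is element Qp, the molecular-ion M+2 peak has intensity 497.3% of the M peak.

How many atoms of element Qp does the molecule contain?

4

With n Qp atoms, P(M+2)/P(M) = C(n,1)·p^(n−1)q / p^n = n·q/p = n · 0.55421/0.44579.
n = 4.973 × 0.44579/0.55421 = 4.00 ≈ 4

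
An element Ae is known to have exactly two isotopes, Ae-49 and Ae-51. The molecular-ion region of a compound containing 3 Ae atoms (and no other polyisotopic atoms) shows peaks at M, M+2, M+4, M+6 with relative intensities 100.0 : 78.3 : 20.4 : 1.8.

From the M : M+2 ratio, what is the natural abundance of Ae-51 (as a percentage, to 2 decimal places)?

Let p = fractional abundance of Ae-49. I(M+2)/I(M) = [C(3,1)·p^2·(1−p)] / p^3 = 3·(1−p)/p = 78.3/100.0 = 0.7830
(1−p)/p = 0.7830/3 = 0.2610  ⇒  p = 1/(1 + 0.2610) = 0.7930
Ae-49: 79.30%, Ae-51: 20.70%.

20.70%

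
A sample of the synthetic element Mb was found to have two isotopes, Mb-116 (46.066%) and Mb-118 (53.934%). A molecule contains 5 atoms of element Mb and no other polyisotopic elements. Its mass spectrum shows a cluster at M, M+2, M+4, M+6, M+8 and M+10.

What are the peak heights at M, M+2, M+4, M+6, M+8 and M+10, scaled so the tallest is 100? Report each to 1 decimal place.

Each Mb atom is independently Mb-116 (p = 0.46066) or Mb-118 (q = 0.53934); the cluster is the binomial expansion (p + q)^5.
P(M) = 0.46066^5 = 0.020744
P(M+2) = 5 × 0.46066^4 × 0.53934^1 = 0.121438
P(M+4) = 10 × 0.46066^3 × 0.53934^2 = 0.284359
P(M+6) = 10 × 0.46066^2 × 0.53934^3 = 0.332927
P(M+8) = 5 × 0.46066^1 × 0.53934^4 = 0.194895
P(M+10) = 0.53934^5 = 0.045637
The M+6 peak is largest (0.332927); scaling to 100 gives 6.2 : 36.5 : 85.4 : 100.0 : 58.5 : 13.7.

6.2 : 36.5 : 85.4 : 100.0 : 58.5 : 13.7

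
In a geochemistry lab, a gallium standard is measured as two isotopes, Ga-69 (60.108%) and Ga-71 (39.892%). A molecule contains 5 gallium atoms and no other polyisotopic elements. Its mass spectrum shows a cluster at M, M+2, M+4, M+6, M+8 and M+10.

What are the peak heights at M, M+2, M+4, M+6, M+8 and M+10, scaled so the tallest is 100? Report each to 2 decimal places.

The 5 Ga atoms are independent, so intensities follow the terms of (0.60108 + 0.39892)^5.
P(M) = 0.60108^5 = 0.078462
P(M+2) = 5 × 0.60108^4 × 0.39892^1 = 0.260366
P(M+4) = 10 × 0.60108^3 × 0.39892^2 = 0.345596
P(M+6) = 10 × 0.60108^2 × 0.39892^3 = 0.229362
P(M+8) = 5 × 0.60108^1 × 0.39892^4 = 0.076111
P(M+10) = 0.39892^5 = 0.010103
The M+4 peak is largest (0.345596); scaling to 100 gives 22.70 : 75.34 : 100.00 : 66.37 : 22.02 : 2.92.

22.70 : 75.34 : 100.00 : 66.37 : 22.02 : 2.92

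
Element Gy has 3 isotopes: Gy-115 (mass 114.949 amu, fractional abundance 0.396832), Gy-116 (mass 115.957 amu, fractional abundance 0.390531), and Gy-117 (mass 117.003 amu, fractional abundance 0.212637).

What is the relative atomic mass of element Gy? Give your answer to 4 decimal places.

115.7794 amu

Average mass = Σ (abundance × isotope mass) = 0.396832 × 114.949 + 0.390531 × 115.957 + 0.212637 × 117.003
= 45.61544 + 45.28480 + 24.87917 = 115.77941 amu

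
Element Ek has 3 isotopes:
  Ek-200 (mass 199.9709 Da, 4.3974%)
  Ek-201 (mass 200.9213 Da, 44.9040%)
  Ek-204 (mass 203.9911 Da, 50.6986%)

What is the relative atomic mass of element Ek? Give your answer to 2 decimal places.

202.44 Da

The abundance-weighted mean is 0.043974 × 199.9709 + 0.449040 × 200.9213 + 0.506986 × 203.9911
= 8.79352 + 90.22170 + 103.42063 = 202.43585 Da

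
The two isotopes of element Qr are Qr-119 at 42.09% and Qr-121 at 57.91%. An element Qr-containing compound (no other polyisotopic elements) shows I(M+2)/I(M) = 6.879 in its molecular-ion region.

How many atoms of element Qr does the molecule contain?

5

The M+2/M ratio from n Qr atoms is n · q/p = n · 0.5791/0.4209.
n = 6.879 × 0.4209/0.5791 = 5.00 ≈ 5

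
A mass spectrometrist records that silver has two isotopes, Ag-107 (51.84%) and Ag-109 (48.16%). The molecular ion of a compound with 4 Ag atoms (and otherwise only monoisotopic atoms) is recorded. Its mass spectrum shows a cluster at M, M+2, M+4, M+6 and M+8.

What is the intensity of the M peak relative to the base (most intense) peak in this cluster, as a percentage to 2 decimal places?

19.31%

Binomial terms of (0.5184 + 0.4816)^4: M 0.0722, M+2 0.2684, M+4 0.3740, M+6 0.2316, M+8 0.0538 → M+4 is the base peak.
P(M+4) = C(4,2) × 0.5184^2 × 0.4816^2 = 6 × 0.26873856 × 0.23193856 = 0.373985 (base)
P(M) = C(4,0) × 0.5184^4 × 0.4816^0 = 1 × 0.07222041 × 1.0000 = 0.072220
Relative intensity = 0.072220 / 0.373985 × 100 = 19.31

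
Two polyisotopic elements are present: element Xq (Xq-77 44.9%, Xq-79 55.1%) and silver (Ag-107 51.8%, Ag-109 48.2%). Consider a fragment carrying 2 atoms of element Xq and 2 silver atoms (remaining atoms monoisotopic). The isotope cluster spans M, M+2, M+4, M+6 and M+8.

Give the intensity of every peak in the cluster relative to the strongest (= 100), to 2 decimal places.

14.41 : 62.19 : 100.00 : 71.01 : 18.79

Element Xq pattern (n=2): 0.201601 : 0.494798 : 0.303601
Silver pattern (n=2): 0.268324 : 0.499352 : 0.232324
Convolve the two distributions (both contribute in 2-u steps):
  M: 0.201601×0.268324 = 0.054094
  M+2: 0.201601×0.499352 + 0.494798×0.268324 = 0.233436
  M+4: 0.201601×0.232324 + 0.494798×0.499352 + 0.303601×0.268324 = 0.375379
  M+6: 0.494798×0.232324 + 0.303601×0.499352 = 0.266557
  M+8: 0.303601×0.232324 = 0.070534
Scale to base peak (0.375379) = 100: 14.41 : 62.19 : 100.00 : 71.01 : 18.79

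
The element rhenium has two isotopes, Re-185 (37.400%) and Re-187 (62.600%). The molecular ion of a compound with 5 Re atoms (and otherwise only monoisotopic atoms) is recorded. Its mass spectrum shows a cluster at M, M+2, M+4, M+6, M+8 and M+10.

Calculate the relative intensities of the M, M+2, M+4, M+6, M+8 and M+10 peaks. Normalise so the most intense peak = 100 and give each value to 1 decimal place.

The 5 Re atoms are independent, so intensities follow the terms of (0.37400 + 0.62600)^5.
P(M) = 0.37400^5 = 0.007317
P(M+2) = 5 × 0.37400^4 × 0.62600^1 = 0.061239
P(M+4) = 10 × 0.37400^3 × 0.62600^2 = 0.205005
P(M+6) = 10 × 0.37400^2 × 0.62600^3 = 0.343136
P(M+8) = 5 × 0.37400^1 × 0.62600^4 = 0.287170
P(M+10) = 0.62600^5 = 0.096133
The M+6 peak is largest (0.343136); scaling to 100 gives 2.1 : 17.8 : 59.7 : 100.0 : 83.7 : 28.0.

2.1 : 17.8 : 59.7 : 100.0 : 83.7 : 28.0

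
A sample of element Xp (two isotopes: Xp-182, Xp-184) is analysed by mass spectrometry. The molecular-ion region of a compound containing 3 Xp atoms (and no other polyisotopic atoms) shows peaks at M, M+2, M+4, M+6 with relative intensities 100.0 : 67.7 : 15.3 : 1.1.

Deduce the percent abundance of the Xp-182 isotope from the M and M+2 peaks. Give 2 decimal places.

Write p for the Xp-182 fraction. I(M+2)/I(M) = [C(3,1)·p^2·(1−p)] / p^3 = 3·(1−p)/p = 67.7/100.0 = 0.6770
(1−p)/p = 0.6770/3 = 0.2257  ⇒  p = 1/(1 + 0.2257) = 0.8159
Xp-182: 81.59%, Xp-184: 18.41%.

81.59%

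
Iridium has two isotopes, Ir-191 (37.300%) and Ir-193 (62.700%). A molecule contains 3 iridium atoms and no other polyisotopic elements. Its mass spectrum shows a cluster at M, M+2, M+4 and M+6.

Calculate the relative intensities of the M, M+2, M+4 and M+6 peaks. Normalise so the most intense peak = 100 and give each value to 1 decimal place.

11.8 : 59.5 : 100.0 : 56.0

Each Ir atom is independently Ir-191 (p = 0.37300) or Ir-193 (q = 0.62700); the cluster is the binomial expansion (p + q)^3.
P(M) = 0.37300^3 = 0.051895
P(M+2) = 3 × 0.37300^2 × 0.62700^1 = 0.261702
P(M+4) = 3 × 0.37300^1 × 0.62700^2 = 0.439911
P(M+6) = 0.62700^3 = 0.246492
The M+4 peak is largest (0.439911); scaling to 100 gives 11.8 : 59.5 : 100.0 : 56.0.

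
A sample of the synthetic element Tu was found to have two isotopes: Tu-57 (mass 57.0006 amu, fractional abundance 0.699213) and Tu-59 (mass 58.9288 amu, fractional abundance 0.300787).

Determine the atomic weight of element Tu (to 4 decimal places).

Ar = Σ fᵢ·mᵢ = 0.699213 × 57.0006 + 0.300787 × 58.9288
= 39.85556 + 17.72502 = 57.58058 amu

57.5806 amu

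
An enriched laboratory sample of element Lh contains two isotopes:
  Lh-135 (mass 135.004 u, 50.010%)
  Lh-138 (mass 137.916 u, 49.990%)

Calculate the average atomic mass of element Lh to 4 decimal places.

The abundance-weighted mean is 0.50010 × 135.004 + 0.49990 × 137.916
= 67.51550 + 68.94421 = 136.45971 u

136.4597 u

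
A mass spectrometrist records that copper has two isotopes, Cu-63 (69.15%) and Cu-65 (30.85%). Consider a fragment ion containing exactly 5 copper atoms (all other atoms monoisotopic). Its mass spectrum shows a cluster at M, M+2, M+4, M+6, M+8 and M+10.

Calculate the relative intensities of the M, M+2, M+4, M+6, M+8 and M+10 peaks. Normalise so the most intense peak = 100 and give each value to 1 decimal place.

44.8 : 100.0 : 89.2 : 39.8 : 8.9 : 0.8

Expanding (0.6915 + 0.3085)^5:
P(M) = 0.6915^5 = 0.158111
P(M+2) = 5 × 0.6915^4 × 0.3085^1 = 0.352691
P(M+4) = 10 × 0.6915^3 × 0.3085^2 = 0.314693
P(M+6) = 10 × 0.6915^2 × 0.3085^3 = 0.140394
P(M+8) = 5 × 0.6915^1 × 0.3085^4 = 0.031317
P(M+10) = 0.3085^5 = 0.002794
The M+2 peak is largest (0.352691); scaling to 100 gives 44.8 : 100.0 : 89.2 : 39.8 : 8.9 : 0.8.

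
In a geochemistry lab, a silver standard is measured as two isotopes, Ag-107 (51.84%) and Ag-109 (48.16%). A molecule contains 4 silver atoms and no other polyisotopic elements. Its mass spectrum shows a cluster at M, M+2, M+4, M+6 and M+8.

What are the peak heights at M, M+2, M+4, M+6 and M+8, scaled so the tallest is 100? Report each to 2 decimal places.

Expanding (0.5184 + 0.4816)^4:
P(M) = 0.5184^4 = 0.072220
P(M+2) = 4 × 0.5184^3 × 0.4816^1 = 0.268375
P(M+4) = 6 × 0.5184^2 × 0.4816^2 = 0.373985
P(M+6) = 4 × 0.5184^1 × 0.4816^3 = 0.231624
P(M+8) = 0.4816^4 = 0.053795
The M+4 peak is largest (0.373985); scaling to 100 gives 19.31 : 71.76 : 100.00 : 61.93 : 14.38.

19.31 : 71.76 : 100.00 : 61.93 : 14.38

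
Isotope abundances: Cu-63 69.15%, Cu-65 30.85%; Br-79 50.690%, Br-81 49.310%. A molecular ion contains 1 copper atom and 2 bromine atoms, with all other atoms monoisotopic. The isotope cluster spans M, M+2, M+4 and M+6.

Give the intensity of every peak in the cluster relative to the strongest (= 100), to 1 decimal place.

41.8 : 100.0 : 75.9 : 17.7

Copper pattern (n=1): 0.6915 : 0.3085
Bromine pattern (n=2): 0.25694761 : 0.49990478 : 0.24314761
Convolve the two distributions (both contribute in 2-u steps):
  M: 0.6915×0.25694761 = 0.177679
  M+2: 0.6915×0.49990478 + 0.3085×0.25694761 = 0.424952
  M+4: 0.6915×0.24314761 + 0.3085×0.49990478 = 0.322357
  M+6: 0.3085×0.24314761 = 0.075011
Scale to base peak (0.424952) = 100: 41.8 : 100.0 : 75.9 : 17.7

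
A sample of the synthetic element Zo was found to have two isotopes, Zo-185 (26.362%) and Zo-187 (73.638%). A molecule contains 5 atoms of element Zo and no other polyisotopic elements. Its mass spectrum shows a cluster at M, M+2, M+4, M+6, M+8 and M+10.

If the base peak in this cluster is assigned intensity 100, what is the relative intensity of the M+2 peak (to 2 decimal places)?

Term probabilities: M 0.0013, M+2 0.0178, M+4 0.0993, M+6 0.2775, M+8 0.3876, M+10 0.2165. Base peak = M+8.
P(M+8) = C(5,4) × 0.26362^1 × 0.73638^4 = 5 × 0.26362 × 0.29404103 = 0.387575 (base)
P(M+2) = C(5,1) × 0.26362^4 × 0.73638^1 = 5 × 0.00482963 × 0.73638 = 0.017782
Relative intensity = 0.017782 / 0.387575 × 100 = 4.59

4.59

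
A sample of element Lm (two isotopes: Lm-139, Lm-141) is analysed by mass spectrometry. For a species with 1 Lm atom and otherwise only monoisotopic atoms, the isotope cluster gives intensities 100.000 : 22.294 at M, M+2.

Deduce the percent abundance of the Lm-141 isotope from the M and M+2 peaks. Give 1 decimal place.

If p is the fraction of Lm that is Lm-139, then I(M+2)/I(M) = [C(1,1)·p^0·(1−p)] / p^1 = 1·(1−p)/p = 22.294/100.000 = 0.2229
(1−p)/p = 0.2229/1 = 0.2229  ⇒  p = 1/(1 + 0.2229) = 0.8177
Lm-139: 81.8%, Lm-141: 18.2%.

18.2%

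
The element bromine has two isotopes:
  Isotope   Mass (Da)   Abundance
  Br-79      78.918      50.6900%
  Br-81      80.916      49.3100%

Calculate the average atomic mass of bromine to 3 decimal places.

79.903 Da

Weight each isotope mass by its fractional abundance: 0.506900 × 78.918 + 0.493100 × 80.916
= 40.0035 + 39.8997 = 79.9032 Da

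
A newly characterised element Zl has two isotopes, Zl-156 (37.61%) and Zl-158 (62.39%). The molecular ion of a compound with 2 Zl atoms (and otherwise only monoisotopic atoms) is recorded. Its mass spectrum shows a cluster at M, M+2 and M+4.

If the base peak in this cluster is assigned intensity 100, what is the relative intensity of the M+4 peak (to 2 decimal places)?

82.94

Binomial terms of (0.3761 + 0.6239)^2: M 0.1415, M+2 0.4693, M+4 0.3893 → M+2 is the base peak.
P(M+2) = C(2,1) × 0.3761^1 × 0.6239^1 = 2 × 0.3761 × 0.6239 = 0.469298 (base)
P(M+4) = C(2,2) × 0.3761^0 × 0.6239^2 = 1 × 1.0000 × 0.38925121 = 0.389251
Relative intensity = 0.389251 / 0.469298 × 100 = 82.94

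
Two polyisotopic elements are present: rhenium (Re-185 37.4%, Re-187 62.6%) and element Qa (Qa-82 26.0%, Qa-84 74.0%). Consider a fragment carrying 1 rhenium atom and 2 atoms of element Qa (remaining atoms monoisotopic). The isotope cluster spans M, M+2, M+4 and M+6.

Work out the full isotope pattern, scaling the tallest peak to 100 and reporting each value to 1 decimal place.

Rhenium pattern (n=1): 0.3740 : 0.6260
Element Qa pattern (n=2): 0.0676 : 0.3848 : 0.5476
Convolve the two distributions (both contribute in 2-u steps):
  M: 0.3740×0.0676 = 0.025282
  M+2: 0.3740×0.3848 + 0.6260×0.0676 = 0.186233
  M+4: 0.3740×0.5476 + 0.6260×0.3848 = 0.445687
  M+6: 0.6260×0.5476 = 0.342798
Scale to base peak (0.445687) = 100: 5.7 : 41.8 : 100.0 : 76.9

5.7 : 41.8 : 100.0 : 76.9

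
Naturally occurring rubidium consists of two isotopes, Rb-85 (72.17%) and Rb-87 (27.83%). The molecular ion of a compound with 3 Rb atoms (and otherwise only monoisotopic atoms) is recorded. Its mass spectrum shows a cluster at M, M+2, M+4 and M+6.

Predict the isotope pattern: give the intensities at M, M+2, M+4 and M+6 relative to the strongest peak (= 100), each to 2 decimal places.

86.44 : 100.00 : 38.56 : 4.96

Each Rb atom is independently Rb-85 (p = 0.7217) or Rb-87 (q = 0.2783); the cluster is the binomial expansion (p + q)^3.
P(M) = 0.7217^3 = 0.375898
P(M+2) = 3 × 0.7217^2 × 0.2783^1 = 0.434858
P(M+4) = 3 × 0.7217^1 × 0.2783^2 = 0.167689
P(M+6) = 0.2783^3 = 0.021555
The M+2 peak is largest (0.434858); scaling to 100 gives 86.44 : 100.00 : 38.56 : 4.96.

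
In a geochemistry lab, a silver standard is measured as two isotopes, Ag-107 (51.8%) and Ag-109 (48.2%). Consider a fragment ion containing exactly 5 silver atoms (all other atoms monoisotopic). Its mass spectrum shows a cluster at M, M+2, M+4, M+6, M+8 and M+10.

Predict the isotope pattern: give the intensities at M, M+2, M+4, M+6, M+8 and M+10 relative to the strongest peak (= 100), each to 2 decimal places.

11.55 : 53.73 : 100.00 : 93.05 : 43.29 : 8.06

Expanding (0.518 + 0.482)^5:
P(M) = 0.518^5 = 0.037295
P(M+2) = 5 × 0.518^4 × 0.482^1 = 0.173515
P(M+4) = 10 × 0.518^3 × 0.482^2 = 0.322911
P(M+6) = 10 × 0.518^2 × 0.482^3 = 0.300470
P(M+8) = 5 × 0.518^1 × 0.482^4 = 0.139794
P(M+10) = 0.482^5 = 0.026016
The M+4 peak is largest (0.322911); scaling to 100 gives 11.55 : 53.73 : 100.00 : 93.05 : 43.29 : 8.06.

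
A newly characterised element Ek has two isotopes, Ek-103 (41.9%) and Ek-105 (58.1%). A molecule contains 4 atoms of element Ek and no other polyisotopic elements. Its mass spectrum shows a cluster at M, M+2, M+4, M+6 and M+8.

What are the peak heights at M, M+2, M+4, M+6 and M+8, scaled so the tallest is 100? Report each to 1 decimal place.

8.7 : 48.1 : 100.0 : 92.4 : 32.0

The 4 Ek atoms are independent, so intensities follow the terms of (0.419 + 0.581)^4.
P(M) = 0.419^4 = 0.030822
P(M+2) = 4 × 0.419^3 × 0.581^1 = 0.170954
P(M+4) = 6 × 0.419^2 × 0.581^2 = 0.355575
P(M+6) = 4 × 0.419^1 × 0.581^3 = 0.328702
P(M+8) = 0.581^4 = 0.113947
The M+4 peak is largest (0.355575); scaling to 100 gives 8.7 : 48.1 : 100.0 : 92.4 : 32.0.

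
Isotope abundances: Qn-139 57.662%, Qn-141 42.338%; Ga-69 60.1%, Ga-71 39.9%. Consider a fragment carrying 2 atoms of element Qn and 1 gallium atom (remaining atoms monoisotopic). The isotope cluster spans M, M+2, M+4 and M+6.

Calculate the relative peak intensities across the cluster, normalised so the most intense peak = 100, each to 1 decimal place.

Element Qn pattern (n=2): 0.33249062 : 0.48825875 : 0.17925062
Gallium pattern (n=1): 0.6010 : 0.3990
Convolve the two distributions (both contribute in 2-u steps):
  M: 0.33249062×0.6010 = 0.199827
  M+2: 0.33249062×0.3990 + 0.48825875×0.6010 = 0.426107
  M+4: 0.48825875×0.3990 + 0.17925062×0.6010 = 0.302545
  M+6: 0.17925062×0.3990 = 0.071521
Scale to base peak (0.426107) = 100: 46.9 : 100.0 : 71.0 : 16.8

46.9 : 100.0 : 71.0 : 16.8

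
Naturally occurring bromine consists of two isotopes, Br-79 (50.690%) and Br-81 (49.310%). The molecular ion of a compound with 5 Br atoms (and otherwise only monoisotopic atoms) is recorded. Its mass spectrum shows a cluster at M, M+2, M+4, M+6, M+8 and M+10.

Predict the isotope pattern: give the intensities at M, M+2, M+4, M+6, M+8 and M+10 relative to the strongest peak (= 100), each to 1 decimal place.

Each Br atom is independently Br-79 (p = 0.50690) or Br-81 (q = 0.49310); the cluster is the binomial expansion (p + q)^5.
P(M) = 0.50690^5 = 0.033467
P(M+2) = 5 × 0.50690^4 × 0.49310^1 = 0.162777
P(M+4) = 10 × 0.50690^3 × 0.49310^2 = 0.316692
P(M+6) = 10 × 0.50690^2 × 0.49310^3 = 0.308070
P(M+8) = 5 × 0.50690^1 × 0.49310^4 = 0.149842
P(M+10) = 0.49310^5 = 0.029152
The M+4 peak is largest (0.316692); scaling to 100 gives 10.6 : 51.4 : 100.0 : 97.3 : 47.3 : 9.2.

10.6 : 51.4 : 100.0 : 97.3 : 47.3 : 9.2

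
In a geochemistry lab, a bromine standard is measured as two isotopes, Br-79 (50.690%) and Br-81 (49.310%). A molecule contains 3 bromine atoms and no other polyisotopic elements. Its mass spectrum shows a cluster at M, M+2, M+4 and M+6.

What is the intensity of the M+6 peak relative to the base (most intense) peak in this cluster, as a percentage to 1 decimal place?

31.5%

Term probabilities: M 0.1302, M+2 0.3801, M+4 0.3698, M+6 0.1199. Base peak = M+2.
P(M+2) = C(3,1) × 0.50690^2 × 0.49310^1 = 3 × 0.25694761 × 0.4931 = 0.380103 (base)
P(M+6) = C(3,3) × 0.50690^0 × 0.49310^3 = 1 × 1.0000 × 0.11989609 = 0.119896
Relative intensity = 0.119896 / 0.380103 × 100 = 31.5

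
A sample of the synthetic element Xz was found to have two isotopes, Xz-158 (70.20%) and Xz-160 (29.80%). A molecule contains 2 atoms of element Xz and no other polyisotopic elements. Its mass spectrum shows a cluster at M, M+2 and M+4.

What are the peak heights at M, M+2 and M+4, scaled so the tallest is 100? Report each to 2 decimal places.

The 2 Xz atoms are independent, so intensities follow the terms of (0.7020 + 0.2980)^2.
P(M) = 0.7020^2 = 0.492804
P(M+2) = 2 × 0.7020^1 × 0.2980^1 = 0.418392
P(M+4) = 0.2980^2 = 0.088804
The M peak is largest (0.492804); scaling to 100 gives 100.00 : 84.90 : 18.02.

100.00 : 84.90 : 18.02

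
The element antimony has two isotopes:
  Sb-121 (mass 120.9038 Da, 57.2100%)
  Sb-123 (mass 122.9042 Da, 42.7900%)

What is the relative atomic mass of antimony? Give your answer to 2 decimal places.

121.76 Da

Average mass = Σ (abundance × isotope mass) = 0.572100 × 120.9038 + 0.427900 × 122.9042
= 69.16906 + 52.59071 = 121.75977 Da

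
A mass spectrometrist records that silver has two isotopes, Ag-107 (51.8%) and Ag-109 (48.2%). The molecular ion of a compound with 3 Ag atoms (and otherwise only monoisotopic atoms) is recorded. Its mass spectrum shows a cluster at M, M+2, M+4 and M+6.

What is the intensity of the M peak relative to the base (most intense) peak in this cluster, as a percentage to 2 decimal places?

Term probabilities: M 0.1390, M+2 0.3880, M+4 0.3610, M+6 0.1120. Base peak = M+2.
P(M+2) = C(3,1) × 0.518^2 × 0.482^1 = 3 × 0.268324 × 0.4820 = 0.387997 (base)
P(M) = C(3,0) × 0.518^3 × 0.482^0 = 1 × 0.13899183 × 1.0000 = 0.138992
Relative intensity = 0.138992 / 0.387997 × 100 = 35.82

35.82%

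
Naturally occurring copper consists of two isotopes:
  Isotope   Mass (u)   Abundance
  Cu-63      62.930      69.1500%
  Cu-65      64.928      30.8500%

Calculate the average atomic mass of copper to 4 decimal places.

63.5464 u

Weight each isotope mass by its fractional abundance: 0.691500 × 62.930 + 0.308500 × 64.928
= 43.51610 + 20.03029 = 63.54639 u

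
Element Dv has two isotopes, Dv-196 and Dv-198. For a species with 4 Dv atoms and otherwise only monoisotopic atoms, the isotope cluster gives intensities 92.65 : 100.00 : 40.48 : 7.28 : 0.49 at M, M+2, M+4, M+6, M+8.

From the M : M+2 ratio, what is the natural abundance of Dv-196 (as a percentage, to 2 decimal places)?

Write p for the Dv-196 fraction. I(M+2)/I(M) = [C(4,1)·p^3·(1−p)] / p^4 = 4·(1−p)/p = 100.00/92.65 = 1.0793
(1−p)/p = 1.0793/4 = 0.2698  ⇒  p = 1/(1 + 0.2698) = 0.7875
Dv-196: 78.75%, Dv-198: 21.25%.

78.75%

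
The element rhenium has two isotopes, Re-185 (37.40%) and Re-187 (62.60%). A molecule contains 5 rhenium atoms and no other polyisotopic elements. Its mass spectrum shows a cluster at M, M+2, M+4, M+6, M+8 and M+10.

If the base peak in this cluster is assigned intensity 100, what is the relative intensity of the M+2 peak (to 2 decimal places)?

17.85

Binomial terms of (0.3740 + 0.6260)^5: M 0.0073, M+2 0.0612, M+4 0.2050, M+6 0.3431, M+8 0.2872, M+10 0.0961 → M+6 is the base peak.
P(M+6) = C(5,3) × 0.3740^2 × 0.6260^3 = 10 × 0.139876 × 0.24531438 = 0.343136 (base)
P(M+2) = C(5,1) × 0.3740^4 × 0.6260^1 = 5 × 0.0195653 × 0.6260 = 0.061239
Relative intensity = 0.061239 / 0.343136 × 100 = 17.85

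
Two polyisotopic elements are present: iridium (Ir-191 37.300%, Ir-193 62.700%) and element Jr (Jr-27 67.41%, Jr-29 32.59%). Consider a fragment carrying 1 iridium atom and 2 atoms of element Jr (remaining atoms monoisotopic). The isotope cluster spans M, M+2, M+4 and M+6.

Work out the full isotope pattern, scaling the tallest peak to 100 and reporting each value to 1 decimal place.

Iridium pattern (n=1): 0.3730 : 0.6270
Element Jr pattern (n=2): 0.45441081 : 0.43937838 : 0.10621081
Convolve the two distributions (both contribute in 2-u steps):
  M: 0.3730×0.45441081 = 0.169495
  M+2: 0.3730×0.43937838 + 0.6270×0.45441081 = 0.448804
  M+4: 0.3730×0.10621081 + 0.6270×0.43937838 = 0.315107
  M+6: 0.6270×0.10621081 = 0.066594
Scale to base peak (0.448804) = 100: 37.8 : 100.0 : 70.2 : 14.8

37.8 : 100.0 : 70.2 : 14.8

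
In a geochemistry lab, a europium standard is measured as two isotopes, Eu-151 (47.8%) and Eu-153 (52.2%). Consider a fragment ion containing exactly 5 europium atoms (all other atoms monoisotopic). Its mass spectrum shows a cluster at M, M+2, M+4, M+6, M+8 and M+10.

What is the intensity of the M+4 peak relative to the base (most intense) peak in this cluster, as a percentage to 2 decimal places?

Term probabilities: M 0.0250, M+2 0.1363, M+4 0.2976, M+6 0.3250, M+8 0.1775, M+10 0.0388. Base peak = M+6.
P(M+6) = C(5,3) × 0.478^2 × 0.522^3 = 10 × 0.228484 × 0.14223665 = 0.324988 (base)
P(M+4) = C(5,2) × 0.478^3 × 0.522^2 = 10 × 0.10921535 × 0.272484 = 0.297594
Relative intensity = 0.297594 / 0.324988 × 100 = 91.57

91.57%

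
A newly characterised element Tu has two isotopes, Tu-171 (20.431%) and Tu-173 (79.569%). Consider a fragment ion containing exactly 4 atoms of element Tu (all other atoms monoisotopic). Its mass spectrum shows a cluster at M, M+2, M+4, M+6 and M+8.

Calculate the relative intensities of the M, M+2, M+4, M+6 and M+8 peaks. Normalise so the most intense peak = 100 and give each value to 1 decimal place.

0.4 : 6.6 : 38.5 : 100.0 : 97.4

Each Tu atom is independently Tu-171 (p = 0.20431) or Tu-173 (q = 0.79569); the cluster is the binomial expansion (p + q)^4.
P(M) = 0.20431^4 = 0.001742
P(M+2) = 4 × 0.20431^3 × 0.79569^1 = 0.027144
P(M+4) = 6 × 0.20431^2 × 0.79569^2 = 0.158569
P(M+6) = 4 × 0.20431^1 × 0.79569^3 = 0.411700
P(M+8) = 0.79569^4 = 0.400844
The M+6 peak is largest (0.411700); scaling to 100 gives 0.4 : 6.6 : 38.5 : 100.0 : 97.4.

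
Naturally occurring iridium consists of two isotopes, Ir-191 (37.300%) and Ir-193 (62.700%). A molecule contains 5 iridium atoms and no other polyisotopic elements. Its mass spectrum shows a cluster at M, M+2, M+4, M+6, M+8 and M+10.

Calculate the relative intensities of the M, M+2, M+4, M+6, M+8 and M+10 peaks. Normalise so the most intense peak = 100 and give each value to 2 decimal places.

Expanding (0.37300 + 0.62700)^5:
P(M) = 0.37300^5 = 0.007220
P(M+2) = 5 × 0.37300^4 × 0.62700^1 = 0.060684
P(M+4) = 10 × 0.37300^3 × 0.62700^2 = 0.204015
P(M+6) = 10 × 0.37300^2 × 0.62700^3 = 0.342942
P(M+8) = 5 × 0.37300^1 × 0.62700^4 = 0.288237
P(M+10) = 0.62700^5 = 0.096903
The M+6 peak is largest (0.342942); scaling to 100 gives 2.11 : 17.70 : 59.49 : 100.00 : 84.05 : 28.26.

2.11 : 17.70 : 59.49 : 100.00 : 84.05 : 28.26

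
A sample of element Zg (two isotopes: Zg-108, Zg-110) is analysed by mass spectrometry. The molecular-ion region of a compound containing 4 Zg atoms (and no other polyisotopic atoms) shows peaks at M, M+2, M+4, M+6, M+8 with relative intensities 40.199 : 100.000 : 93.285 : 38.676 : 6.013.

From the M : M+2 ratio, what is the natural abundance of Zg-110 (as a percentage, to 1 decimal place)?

Write p for the Zg-108 fraction. I(M+2)/I(M) = [C(4,1)·p^3·(1−p)] / p^4 = 4·(1−p)/p = 100.000/40.199 = 2.4876
(1−p)/p = 2.4876/4 = 0.6219  ⇒  p = 1/(1 + 0.6219) = 0.6166
Zg-108: 61.7%, Zg-110: 38.3%.

38.3%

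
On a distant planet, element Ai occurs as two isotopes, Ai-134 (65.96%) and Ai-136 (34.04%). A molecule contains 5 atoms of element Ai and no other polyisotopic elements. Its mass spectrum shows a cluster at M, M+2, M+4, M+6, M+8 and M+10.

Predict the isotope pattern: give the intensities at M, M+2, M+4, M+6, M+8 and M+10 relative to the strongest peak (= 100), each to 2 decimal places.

37.55 : 96.89 : 100.00 : 51.61 : 13.32 : 1.37

The 5 Ai atoms are independent, so intensities follow the terms of (0.6596 + 0.3404)^5.
P(M) = 0.6596^5 = 0.124854
P(M+2) = 5 × 0.6596^4 × 0.3404^1 = 0.322168
P(M+4) = 10 × 0.6596^3 × 0.3404^2 = 0.332523
P(M+6) = 10 × 0.6596^2 × 0.3404^3 = 0.171605
P(M+8) = 5 × 0.6596^1 × 0.3404^4 = 0.044280
P(M+10) = 0.3404^5 = 0.004570
The M+4 peak is largest (0.332523); scaling to 100 gives 37.55 : 96.89 : 100.00 : 51.61 : 13.32 : 1.37.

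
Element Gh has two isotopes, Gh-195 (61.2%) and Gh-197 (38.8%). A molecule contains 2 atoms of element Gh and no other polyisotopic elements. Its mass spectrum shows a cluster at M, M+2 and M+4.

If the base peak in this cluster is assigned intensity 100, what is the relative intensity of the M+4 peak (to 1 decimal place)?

Term probabilities: M 0.3745, M+2 0.4749, M+4 0.1505. Base peak = M+2.
P(M+2) = C(2,1) × 0.612^1 × 0.388^1 = 2 × 0.6120 × 0.3880 = 0.474912 (base)
P(M+4) = C(2,2) × 0.612^0 × 0.388^2 = 1 × 1.0000 × 0.150544 = 0.150544
Relative intensity = 0.150544 / 0.474912 × 100 = 31.7

31.7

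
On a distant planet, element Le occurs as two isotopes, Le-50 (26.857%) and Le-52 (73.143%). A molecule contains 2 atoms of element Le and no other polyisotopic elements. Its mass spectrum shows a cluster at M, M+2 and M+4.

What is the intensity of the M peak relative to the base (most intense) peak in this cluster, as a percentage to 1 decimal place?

Binomial terms of (0.26857 + 0.73143)^2: M 0.0721, M+2 0.3929, M+4 0.5350 → M+4 is the base peak.
P(M+4) = C(2,2) × 0.26857^0 × 0.73143^2 = 1 × 1.0000 × 0.53498984 = 0.534990 (base)
P(M) = C(2,0) × 0.26857^2 × 0.73143^0 = 1 × 0.07212984 × 1.0000 = 0.072130
Relative intensity = 0.072130 / 0.534990 × 100 = 13.5

13.5%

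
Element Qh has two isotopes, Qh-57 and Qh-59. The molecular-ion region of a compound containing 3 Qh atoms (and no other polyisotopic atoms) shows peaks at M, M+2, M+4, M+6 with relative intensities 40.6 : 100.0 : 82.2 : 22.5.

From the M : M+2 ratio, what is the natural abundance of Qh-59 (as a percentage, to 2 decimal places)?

45.09%

Let p = fractional abundance of Qh-57. I(M+2)/I(M) = [C(3,1)·p^2·(1−p)] / p^3 = 3·(1−p)/p = 100.0/40.6 = 2.4631
(1−p)/p = 2.4631/3 = 0.8210  ⇒  p = 1/(1 + 0.8210) = 0.5491
Qh-57: 54.91%, Qh-59: 45.09%.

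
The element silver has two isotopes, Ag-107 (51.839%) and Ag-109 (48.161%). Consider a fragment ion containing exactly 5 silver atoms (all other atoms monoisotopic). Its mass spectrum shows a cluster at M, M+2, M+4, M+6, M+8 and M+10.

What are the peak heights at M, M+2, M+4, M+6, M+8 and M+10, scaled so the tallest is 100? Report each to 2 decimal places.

11.59 : 53.82 : 100.00 : 92.90 : 43.16 : 8.02

Each Ag atom is independently Ag-107 (p = 0.51839) or Ag-109 (q = 0.48161); the cluster is the binomial expansion (p + q)^5.
P(M) = 0.51839^5 = 0.037435
P(M+2) = 5 × 0.51839^4 × 0.48161^1 = 0.173897
P(M+4) = 10 × 0.51839^3 × 0.48161^2 = 0.323118
P(M+6) = 10 × 0.51839^2 × 0.48161^3 = 0.300192
P(M+8) = 5 × 0.51839^1 × 0.48161^4 = 0.139447
P(M+10) = 0.48161^5 = 0.025911
The M+4 peak is largest (0.323118); scaling to 100 gives 11.59 : 53.82 : 100.00 : 92.90 : 43.16 : 8.02.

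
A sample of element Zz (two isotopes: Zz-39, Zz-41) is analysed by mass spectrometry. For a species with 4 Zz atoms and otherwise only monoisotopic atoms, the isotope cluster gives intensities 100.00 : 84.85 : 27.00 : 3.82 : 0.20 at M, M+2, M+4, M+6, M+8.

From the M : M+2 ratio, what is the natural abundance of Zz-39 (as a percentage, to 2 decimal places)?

82.50%

Write p for the Zz-39 fraction. I(M+2)/I(M) = [C(4,1)·p^3·(1−p)] / p^4 = 4·(1−p)/p = 84.85/100.00 = 0.8485
(1−p)/p = 0.8485/4 = 0.2121  ⇒  p = 1/(1 + 0.2121) = 0.8250
Zz-39: 82.50%, Zz-41: 17.50%.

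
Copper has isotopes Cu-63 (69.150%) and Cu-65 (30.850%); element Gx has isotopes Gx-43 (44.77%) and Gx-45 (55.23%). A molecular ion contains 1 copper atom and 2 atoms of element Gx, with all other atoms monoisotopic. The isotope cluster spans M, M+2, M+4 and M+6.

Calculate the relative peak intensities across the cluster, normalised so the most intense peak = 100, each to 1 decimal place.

Copper pattern (n=1): 0.6915 : 0.3085
Element Gx pattern (n=2): 0.20043529 : 0.49452942 : 0.30503529
Convolve the two distributions (both contribute in 2-u steps):
  M: 0.6915×0.20043529 = 0.138601
  M+2: 0.6915×0.49452942 + 0.3085×0.20043529 = 0.403801
  M+4: 0.6915×0.30503529 + 0.3085×0.49452942 = 0.363494
  M+6: 0.3085×0.30503529 = 0.094103
Scale to base peak (0.403801) = 100: 34.3 : 100.0 : 90.0 : 23.3

34.3 : 100.0 : 90.0 : 23.3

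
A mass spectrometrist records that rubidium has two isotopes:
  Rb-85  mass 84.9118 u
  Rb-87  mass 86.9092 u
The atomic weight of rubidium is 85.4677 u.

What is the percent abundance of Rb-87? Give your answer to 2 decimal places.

27.83%

Writing the weighted mean with unknown fraction x of Rb-85:
84.9118·x + 86.9092·(1 − x) = 85.4677
(84.9118 − 86.9092)·x = 85.4677 − 86.9092
x = -1.4415 / -1.9974 = 0.72169 → 72.17% Rb-85, 27.83% Rb-87.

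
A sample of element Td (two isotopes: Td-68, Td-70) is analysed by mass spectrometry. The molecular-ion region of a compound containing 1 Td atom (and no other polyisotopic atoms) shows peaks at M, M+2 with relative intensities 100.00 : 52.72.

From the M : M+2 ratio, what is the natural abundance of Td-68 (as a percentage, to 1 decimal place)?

65.5%

Let p = fractional abundance of Td-68. I(M+2)/I(M) = [C(1,1)·p^0·(1−p)] / p^1 = 1·(1−p)/p = 52.72/100.00 = 0.5272
(1−p)/p = 0.5272/1 = 0.5272  ⇒  p = 1/(1 + 0.5272) = 0.6548
Td-68: 65.5%, Td-70: 34.5%.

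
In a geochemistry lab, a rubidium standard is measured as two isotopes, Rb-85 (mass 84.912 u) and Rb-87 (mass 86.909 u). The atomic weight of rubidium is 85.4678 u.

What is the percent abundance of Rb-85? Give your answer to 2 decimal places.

With x = fraction of Rb-85 (so Rb-87 is 1 − x):
84.912·x + 86.909·(1 − x) = 85.4678
(84.912 − 86.909)·x = 85.4678 − 86.909
x = -1.4412 / -1.997 = 0.72168 → 72.17% Rb-85, 27.83% Rb-87.

72.17%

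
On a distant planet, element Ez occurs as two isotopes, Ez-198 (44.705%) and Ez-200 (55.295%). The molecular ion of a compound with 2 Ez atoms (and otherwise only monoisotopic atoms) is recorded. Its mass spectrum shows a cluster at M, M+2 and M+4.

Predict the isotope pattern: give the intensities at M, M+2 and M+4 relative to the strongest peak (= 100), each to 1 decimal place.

The 2 Ez atoms are independent, so intensities follow the terms of (0.44705 + 0.55295)^2.
P(M) = 0.44705^2 = 0.199854
P(M+2) = 2 × 0.44705^1 × 0.55295^1 = 0.494393
P(M+4) = 0.55295^2 = 0.305754
The M+2 peak is largest (0.494393); scaling to 100 gives 40.4 : 100.0 : 61.8.

40.4 : 100.0 : 61.8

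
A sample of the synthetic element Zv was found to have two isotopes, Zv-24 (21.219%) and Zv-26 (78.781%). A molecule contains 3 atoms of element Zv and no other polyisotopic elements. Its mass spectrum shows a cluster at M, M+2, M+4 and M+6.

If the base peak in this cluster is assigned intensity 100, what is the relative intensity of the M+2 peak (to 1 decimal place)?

Term probabilities: M 0.0096, M+2 0.1064, M+4 0.3951, M+6 0.4890. Base peak = M+6.
P(M+6) = C(3,3) × 0.21219^0 × 0.78781^3 = 1 × 1.0000 × 0.48895002 = 0.488950 (base)
P(M+2) = C(3,1) × 0.21219^2 × 0.78781^1 = 3 × 0.0450246 × 0.78781 = 0.106412
Relative intensity = 0.106412 / 0.488950 × 100 = 21.8

21.8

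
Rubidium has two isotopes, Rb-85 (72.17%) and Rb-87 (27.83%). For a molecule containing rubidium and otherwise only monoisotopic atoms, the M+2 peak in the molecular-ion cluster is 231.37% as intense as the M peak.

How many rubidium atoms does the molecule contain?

6

With n Rb atoms, P(M+2)/P(M) = C(n,1)·p^(n−1)q / p^n = n·q/p = n · 0.2783/0.7217.
n = 2.3137 × 0.7217/0.2783 = 6.00 ≈ 6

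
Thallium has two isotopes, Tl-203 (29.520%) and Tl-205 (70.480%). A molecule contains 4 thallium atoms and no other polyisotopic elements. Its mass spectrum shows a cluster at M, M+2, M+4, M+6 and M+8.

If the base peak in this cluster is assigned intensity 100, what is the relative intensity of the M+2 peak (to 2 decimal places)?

17.54

Binomial terms of (0.29520 + 0.70480)^4: M 0.0076, M+2 0.0725, M+4 0.2597, M+6 0.4134, M+8 0.2468 → M+6 is the base peak.
P(M+6) = C(4,3) × 0.29520^1 × 0.70480^3 = 4 × 0.2952 × 0.35010449 = 0.413403 (base)
P(M+2) = C(4,1) × 0.29520^3 × 0.70480^1 = 4 × 0.02572463 × 0.7048 = 0.072523
Relative intensity = 0.072523 / 0.413403 × 100 = 17.54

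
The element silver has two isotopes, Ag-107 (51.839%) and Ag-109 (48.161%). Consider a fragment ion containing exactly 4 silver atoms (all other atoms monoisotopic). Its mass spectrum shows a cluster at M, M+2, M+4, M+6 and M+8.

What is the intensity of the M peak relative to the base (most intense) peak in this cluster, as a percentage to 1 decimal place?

Term probabilities: M 0.0722, M+2 0.2684, M+4 0.3740, M+6 0.2316, M+8 0.0538. Base peak = M+4.
P(M+4) = C(4,2) × 0.51839^2 × 0.48161^2 = 6 × 0.26872819 × 0.23194819 = 0.373986 (base)
P(M) = C(4,0) × 0.51839^4 × 0.48161^0 = 1 × 0.07221484 × 1.0000 = 0.072215
Relative intensity = 0.072215 / 0.373986 × 100 = 19.3

19.3%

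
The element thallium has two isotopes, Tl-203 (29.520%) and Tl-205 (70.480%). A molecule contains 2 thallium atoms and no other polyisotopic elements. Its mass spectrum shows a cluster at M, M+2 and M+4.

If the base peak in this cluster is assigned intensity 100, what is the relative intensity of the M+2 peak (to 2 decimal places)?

83.77

Binomial terms of (0.29520 + 0.70480)^2: M 0.0871, M+2 0.4161, M+4 0.4967 → M+4 is the base peak.
P(M+4) = C(2,2) × 0.29520^0 × 0.70480^2 = 1 × 1.0000 × 0.49674304 = 0.496743 (base)
P(M+2) = C(2,1) × 0.29520^1 × 0.70480^1 = 2 × 0.2952 × 0.7048 = 0.416114
Relative intensity = 0.416114 / 0.496743 × 100 = 83.77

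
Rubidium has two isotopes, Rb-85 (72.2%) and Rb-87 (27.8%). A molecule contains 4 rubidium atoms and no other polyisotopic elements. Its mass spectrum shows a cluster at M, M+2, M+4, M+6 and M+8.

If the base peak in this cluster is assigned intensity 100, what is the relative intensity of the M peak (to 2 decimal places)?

64.93

Binomial terms of (0.722 + 0.278)^4: M 0.2717, M+2 0.4185, M+4 0.2417, M+6 0.0620, M+8 0.0060 → M+2 is the base peak.
P(M+2) = C(4,1) × 0.722^3 × 0.278^1 = 4 × 0.37636705 × 0.2780 = 0.418520 (base)
P(M) = C(4,0) × 0.722^4 × 0.278^0 = 1 × 0.27173701 × 1.0000 = 0.271737
Relative intensity = 0.271737 / 0.418520 × 100 = 64.93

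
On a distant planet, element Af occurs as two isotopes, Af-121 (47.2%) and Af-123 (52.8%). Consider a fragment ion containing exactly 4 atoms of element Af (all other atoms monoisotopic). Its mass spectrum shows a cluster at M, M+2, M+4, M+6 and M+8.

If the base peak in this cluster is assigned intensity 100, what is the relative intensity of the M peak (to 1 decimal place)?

(0.472 + 0.528)^4 gives M 0.0496, M+2 0.2221, M+4 0.3727, M+6 0.2779, M+8 0.0777; the largest is M+4.
P(M+4) = C(4,2) × 0.472^2 × 0.528^2 = 6 × 0.222784 × 0.278784 = 0.372652 (base)
P(M) = C(4,0) × 0.472^4 × 0.528^0 = 1 × 0.04963271 × 1.0000 = 0.049633
Relative intensity = 0.049633 / 0.372652 × 100 = 13.3

13.3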